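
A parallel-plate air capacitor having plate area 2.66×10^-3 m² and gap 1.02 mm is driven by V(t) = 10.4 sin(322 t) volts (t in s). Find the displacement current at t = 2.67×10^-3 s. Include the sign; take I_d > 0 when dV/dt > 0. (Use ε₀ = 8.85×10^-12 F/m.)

5.04×10^-8 A

dE/dt = (V₀ω/d)·cos(ωt) with ωt = 0.85974 rad: (10.4)(322)(0.6526)/(1.02×10^-3) = 2.143×10^6 V/(m·s).
I_d = ε₀ A dE/dt = (8.85×10^-12)(2.66×10^-3)(2.143×10^6) = 5.04×10^-8 A.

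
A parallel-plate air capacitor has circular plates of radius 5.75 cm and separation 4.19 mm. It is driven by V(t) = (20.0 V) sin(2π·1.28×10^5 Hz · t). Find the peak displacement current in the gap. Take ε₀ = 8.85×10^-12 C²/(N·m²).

3.53×10^-4 A

The displacement current equals the conduction current C dV/dt, which peaks at C V₀ ω.
With C = ε₀A/d = (8.85×10^-12)(0.01039)/(4.19×10^-3) = 2.195×10^-11 F and ω = 2πf = 8.042×10^5 rad/s, I_d,max = (2.195×10^-11)(20.0)(8.042×10^5) = 3.53×10^-4 A.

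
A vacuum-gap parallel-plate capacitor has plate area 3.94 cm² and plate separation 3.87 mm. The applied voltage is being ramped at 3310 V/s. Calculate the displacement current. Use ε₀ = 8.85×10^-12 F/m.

2.98×10^-9 A

C = ε₀A/d = (8.85×10^-12)(3.94×10^-4)/(3.87×10^-3) = 9.010×10^-13 F.
I_d = C dV/dt = (9.010×10^-13)(3310) = 2.98×10^-9 A.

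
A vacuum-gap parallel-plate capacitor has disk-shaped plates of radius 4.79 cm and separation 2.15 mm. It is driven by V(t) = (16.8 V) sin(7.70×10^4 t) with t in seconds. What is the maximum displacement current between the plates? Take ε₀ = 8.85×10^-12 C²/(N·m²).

3.84×10^-5 A

C = ε₀A/d = (8.85×10^-12)(7.208×10^-3)/(2.15×10^-3) = 2.967×10^-11 F; ω = 7.70×10^4 rad/s.
I_d = C dV/dt, so |I_d|_max = C V₀ ω = (2.967×10^-11)(16.8)(7.70×10^4) = 3.84×10^-5 A.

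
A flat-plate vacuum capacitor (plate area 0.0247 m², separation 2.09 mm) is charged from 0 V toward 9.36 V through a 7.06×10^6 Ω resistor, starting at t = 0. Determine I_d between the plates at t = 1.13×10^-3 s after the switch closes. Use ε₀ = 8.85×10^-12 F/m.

2.87×10^-7 A

C = ε₀A/d = (8.85×10^-12)(0.0247)/(2.09×10^-3) = 1.046×10^-10 F and τ = RC = 7.385×10^-4 s. I_d in the gap equals the RC charging current.
I_d(t) = (V₀/R) e^(−t/τ) = 1.326×10^-6 · e^(−1.530) = 2.87×10^-7 A.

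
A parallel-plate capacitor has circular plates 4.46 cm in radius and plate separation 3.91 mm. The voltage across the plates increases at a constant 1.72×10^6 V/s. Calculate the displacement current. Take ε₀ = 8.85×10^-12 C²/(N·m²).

The field between the plates is E = V/d, so dE/dt = (1.72×10^6)/(3.91×10^-3 m) = 4.399×10^8 V/(m·s).
I_d = ε₀ A (dE/dt) = (8.85×10^-12)(6.249×10^-3)(4.399×10^8) = 2.43×10^-5 A.

2.43×10^-5 A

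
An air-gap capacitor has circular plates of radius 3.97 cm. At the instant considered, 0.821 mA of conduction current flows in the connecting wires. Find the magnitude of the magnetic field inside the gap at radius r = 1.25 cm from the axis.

1.30×10^-9 T

No conduction current crosses the gap, so I_d there equals the 8.21×10^-4 A in the leads.
An Ampèrian loop of radius r encloses a fraction (r/R)² of I_d. Then B·2πr = μ₀ I_d (r/R)², giving B = μ₀ I_d r/(2πR²) = 1.30×10^-9 T.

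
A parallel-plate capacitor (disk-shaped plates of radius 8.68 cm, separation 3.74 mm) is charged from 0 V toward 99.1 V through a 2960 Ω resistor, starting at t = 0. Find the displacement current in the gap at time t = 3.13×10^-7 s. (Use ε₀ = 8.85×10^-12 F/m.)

5.07×10^-3 A

C = ε₀A/d = (8.85×10^-12)(0.02367)/(3.74×10^-3) = 5.601×10^-11 F, so τ = RC = 1.658×10^-7 s.
The conduction current is I(t) = (V₀/R) e^(−t/τ), and the displacement current between the plates equals it.
t/τ = 1.888; I_d = (99.1/2960) · e^(−1.888) = (0.03348)(0.1514) = 5.07×10^-3 A.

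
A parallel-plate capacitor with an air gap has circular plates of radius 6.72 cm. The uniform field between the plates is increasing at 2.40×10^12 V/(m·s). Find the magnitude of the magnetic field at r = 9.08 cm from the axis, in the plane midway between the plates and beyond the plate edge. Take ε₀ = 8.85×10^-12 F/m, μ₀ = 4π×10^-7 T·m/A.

6.64×10^-7 T

I_d = ε₀ dΦ_E/dt = ε₀ πR² (dE/dt) = (8.85×10^-12)(0.01419)(2.40×10^12) = 0.3014 A through the full plate area.
Outside the plates the loop encloses all of I_d, so B·2πr = μ₀ I_d and B = 6.64×10^-7 T.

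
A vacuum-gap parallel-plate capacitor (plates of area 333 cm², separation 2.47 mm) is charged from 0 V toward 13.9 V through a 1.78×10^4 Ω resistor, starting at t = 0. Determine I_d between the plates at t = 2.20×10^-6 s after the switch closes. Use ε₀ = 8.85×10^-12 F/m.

C = ε₀A/d = (8.85×10^-12)(0.0333)/(2.47×10^-3) = 1.193×10^-10 F and τ = RC = 2.124×10^-6 s. I_d in the gap equals the RC charging current.
I_d(t) = (V₀/R) e^(−t/τ) = 7.809×10^-4 · e^(−1.036) = 2.77×10^-4 A.

2.77×10^-4 A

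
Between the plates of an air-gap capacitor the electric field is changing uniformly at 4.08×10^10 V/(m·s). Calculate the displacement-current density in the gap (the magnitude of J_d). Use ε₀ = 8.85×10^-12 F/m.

0.361 A/m²

J_d = ε₀ ∂E/∂t, so J_d = 0.361 A/m².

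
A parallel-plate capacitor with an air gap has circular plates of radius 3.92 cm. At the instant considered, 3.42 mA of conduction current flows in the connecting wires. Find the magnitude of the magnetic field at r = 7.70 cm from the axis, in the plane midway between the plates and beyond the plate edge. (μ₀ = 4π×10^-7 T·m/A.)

8.88×10^-9 T

Between the plates the displacement current equals the wire current: I_d = 3.42 mA = 3.42×10^-3 A.
For r ≥ R the full I_d is enclosed: B = μ₀ I_d/(2πr) = (4π×10^-7)(3.42×10^-3)/(2π·0.0770) = 8.88×10^-9 T.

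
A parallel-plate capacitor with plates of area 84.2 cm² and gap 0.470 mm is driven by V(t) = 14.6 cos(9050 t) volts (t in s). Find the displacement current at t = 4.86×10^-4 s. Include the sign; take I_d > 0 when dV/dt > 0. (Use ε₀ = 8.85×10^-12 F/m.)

dV/dt = (14.6)(9050)·−sin(4.3983) = 1.257×10^5 V/s.
I_d = C dV/dt with C = ε₀A/d = (8.85×10^-12)(8.42×10^-3)/(4.70×10^-4) = 1.585×10^-10 F, so I_d = (1.585×10^-10)(1.257×10^5) = 1.99×10^-5 A.

1.99×10^-5 A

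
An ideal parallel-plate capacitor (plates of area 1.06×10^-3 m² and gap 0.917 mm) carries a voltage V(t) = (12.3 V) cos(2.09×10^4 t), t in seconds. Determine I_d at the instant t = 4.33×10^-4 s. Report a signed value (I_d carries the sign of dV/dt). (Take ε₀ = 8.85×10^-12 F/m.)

-9.63×10^-7 A

dE/dt = (V₀ω/d)·−sin(ωt) with ωt = 9.0497 rad: (12.3)(2.09×10^4)(-0.3663)/(9.17×10^-4) = -1.027×10^8 V/(m·s).
I_d = ε₀ A dE/dt = (8.85×10^-12)(1.06×10^-3)(-1.027×10^8) = -9.63×10^-7 A.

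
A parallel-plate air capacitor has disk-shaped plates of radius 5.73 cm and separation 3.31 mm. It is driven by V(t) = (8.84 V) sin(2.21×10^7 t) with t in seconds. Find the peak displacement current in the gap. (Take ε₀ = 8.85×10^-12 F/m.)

The displacement current equals the conduction current C dV/dt, which peaks at C V₀ ω.
With C = ε₀A/d = (8.85×10^-12)(0.01031)/(3.31×10^-3) = 2.757×10^-11 F and ω = 2.21×10^7 rad/s, I_d,max = (2.757×10^-11)(8.84)(2.21×10^7) = 5.39×10^-3 A.

5.39×10^-3 A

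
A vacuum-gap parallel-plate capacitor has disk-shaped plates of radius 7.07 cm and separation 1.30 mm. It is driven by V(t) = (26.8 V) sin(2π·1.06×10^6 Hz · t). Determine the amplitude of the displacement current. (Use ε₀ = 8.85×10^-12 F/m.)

0.0191 A

The displacement current equals the conduction current C dV/dt, which peaks at C V₀ ω.
With C = ε₀A/d = (8.85×10^-12)(0.01570)/(1.30×10^-3) = 1.069×10^-10 F and ω = 2πf = 6.660×10^6 rad/s, I_d,max = (1.069×10^-10)(26.8)(6.660×10^6) = 0.0191 A.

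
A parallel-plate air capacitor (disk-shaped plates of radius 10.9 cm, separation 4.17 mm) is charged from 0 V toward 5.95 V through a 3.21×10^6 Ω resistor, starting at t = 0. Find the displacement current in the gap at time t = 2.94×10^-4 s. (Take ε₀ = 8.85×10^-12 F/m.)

5.83×10^-7 A

C = ε₀A/d = (8.85×10^-12)(0.03733)/(4.17×10^-3) = 7.923×10^-11 F, so τ = RC = 2.543×10^-4 s.
The conduction current is I(t) = (V₀/R) e^(−t/τ), and the displacement current between the plates equals it.
t/τ = 1.156; I_d = (5.95/3.21×10^6) · e^(−1.156) = (1.854×10^-6)(0.3147) = 5.83×10^-7 A.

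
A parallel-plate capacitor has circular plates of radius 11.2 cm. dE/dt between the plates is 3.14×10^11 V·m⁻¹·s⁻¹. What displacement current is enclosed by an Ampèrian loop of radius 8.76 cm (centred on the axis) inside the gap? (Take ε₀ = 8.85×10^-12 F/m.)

0.0670 A

Through the whole plate area (πR² = 0.03941 m²), I_d = ε₀ πR² dE/dt = 0.1095 A.
The field is uniform, so I_d,enc = I_d (r/R)² = (0.1095)(8.76/11.2)² = 0.0670 A.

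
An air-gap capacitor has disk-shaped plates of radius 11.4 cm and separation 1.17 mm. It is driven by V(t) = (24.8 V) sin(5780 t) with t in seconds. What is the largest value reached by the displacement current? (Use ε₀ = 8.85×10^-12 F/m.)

The displacement current equals the conduction current C dV/dt, which peaks at C V₀ ω.
With C = ε₀A/d = (8.85×10^-12)(0.04083)/(1.17×10^-3) = 3.088×10^-10 F and ω = 5780 rad/s, I_d,max = (3.088×10^-10)(24.8)(5780) = 4.43×10^-5 A.

4.43×10^-5 A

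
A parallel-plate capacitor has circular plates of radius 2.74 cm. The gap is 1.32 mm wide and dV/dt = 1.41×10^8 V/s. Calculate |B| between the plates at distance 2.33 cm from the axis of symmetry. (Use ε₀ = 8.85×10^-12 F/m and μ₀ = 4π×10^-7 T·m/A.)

I_d = C dV/dt with C = ε₀πR²/d = 1.582×10^-11 F, so I_d = (1.582×10^-11)(1.41×10^8) = 2.231×10^-3 A.
∮B·dl = μ₀ I_d,enc with I_d,enc = I_d r²/R² = 1.613×10^-3 A; so B = μ₀ I_d,enc/(2πr) = 1.38×10^-8 T.

1.38×10^-8 T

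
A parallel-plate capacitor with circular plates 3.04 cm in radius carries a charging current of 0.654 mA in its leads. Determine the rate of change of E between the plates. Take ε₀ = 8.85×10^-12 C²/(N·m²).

The displacement current between the plates equals the conduction current, I_d = 0.654 mA.
Then dE/dt = I_d/(ε₀A) = 2.55×10^10 V/(m·s).

2.55×10^10 V/(m·s)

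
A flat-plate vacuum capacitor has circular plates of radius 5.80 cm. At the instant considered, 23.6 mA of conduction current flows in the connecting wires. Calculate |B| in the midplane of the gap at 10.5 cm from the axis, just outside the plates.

4.50×10^-8 T

No conduction current crosses the gap, so I_d there equals the 0.0236 A in the leads.
For r ≥ R the full I_d is enclosed: B = μ₀ I_d/(2πr) = (4π×10^-7)(0.0236)/(2π·0.105) = 4.50×10^-8 T.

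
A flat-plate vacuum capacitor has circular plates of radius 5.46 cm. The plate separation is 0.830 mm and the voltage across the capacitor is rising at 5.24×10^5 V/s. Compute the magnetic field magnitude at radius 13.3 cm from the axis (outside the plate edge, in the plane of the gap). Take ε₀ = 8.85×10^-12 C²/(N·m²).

With E = V/d, dE/dt = 6.313×10^8 V/(m·s) and πR² = 9.366×10^-3 m², giving I_d = ε₀ πR² dE/dt = 5.233×10^-5 A.
With r > R the enclosed displacement current is the full I_d; B = μ₀ I_d / (2πr) = 7.87×10^-11 T.

7.87×10^-11 T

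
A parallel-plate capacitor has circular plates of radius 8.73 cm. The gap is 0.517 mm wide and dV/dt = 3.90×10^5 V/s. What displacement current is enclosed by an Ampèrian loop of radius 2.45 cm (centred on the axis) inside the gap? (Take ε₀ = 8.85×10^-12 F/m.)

I_d = C dV/dt with C = ε₀πR²/d = 4.098×10^-10 F, so I_d = (4.098×10^-10)(3.90×10^5) = 1.598×10^-4 A.
The field is uniform, so I_d,enc = I_d (r/R)² = (1.598×10^-4)(2.45/8.73)² = 1.26×10^-5 A.

1.26×10^-5 A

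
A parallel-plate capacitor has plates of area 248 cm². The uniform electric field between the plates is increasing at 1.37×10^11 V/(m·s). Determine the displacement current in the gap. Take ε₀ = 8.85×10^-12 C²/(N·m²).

With a uniform field, Φ_E = EA, so I_d = ε₀ A dE/dt = 0.0301 A.

0.0301 A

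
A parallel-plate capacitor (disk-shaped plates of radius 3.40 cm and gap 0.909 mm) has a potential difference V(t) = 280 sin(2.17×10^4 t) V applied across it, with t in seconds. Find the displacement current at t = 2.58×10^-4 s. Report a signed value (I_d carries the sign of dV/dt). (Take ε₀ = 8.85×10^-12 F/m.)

1.66×10^-4 A

C = ε₀A/d = (8.85×10^-12)(3.632×10^-3)/(9.09×10^-4) = 3.536×10^-11 F. dV/dt = V₀ω·cos(ωt); at ωt = 5.5986 rad this factor is 0.7747.
I_d = C dV/dt = (3.536×10^-11)(280)(2.17×10^4)(0.7747) = 1.66×10^-4 A.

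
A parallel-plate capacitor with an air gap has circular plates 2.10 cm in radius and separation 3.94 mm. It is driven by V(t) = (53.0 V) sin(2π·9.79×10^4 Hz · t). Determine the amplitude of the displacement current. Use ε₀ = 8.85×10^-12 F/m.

(dE/dt)_max = V₀ω/d = 8.274×10^9 V/(m·s); ω = 2πf = 6.151×10^5 rad/s.
I_d,max = ε₀ A (dE/dt)_max = (8.85×10^-12)(1.385×10^-3)(8.274×10^9) = 1.01×10^-4 A.

1.01×10^-4 A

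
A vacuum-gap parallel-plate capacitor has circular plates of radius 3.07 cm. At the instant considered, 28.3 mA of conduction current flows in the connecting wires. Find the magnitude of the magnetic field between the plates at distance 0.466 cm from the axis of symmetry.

2.80×10^-8 T

By continuity the displacement current in the gap matches the conduction current: I_d = 0.0283 A.
∮B·dl = μ₀ I_d,enc with I_d,enc = I_d r²/R² = 6.521×10^-4 A; so B = μ₀ I_d,enc/(2πr) = 2.80×10^-8 T.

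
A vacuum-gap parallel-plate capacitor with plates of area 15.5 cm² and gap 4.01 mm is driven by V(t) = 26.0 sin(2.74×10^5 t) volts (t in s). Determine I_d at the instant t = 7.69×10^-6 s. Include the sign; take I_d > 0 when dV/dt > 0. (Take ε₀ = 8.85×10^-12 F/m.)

-1.25×10^-5 A

C = ε₀A/d = (8.85×10^-12)(1.55×10^-3)/(4.01×10^-3) = 3.421×10^-12 F. dV/dt = V₀ω·cos(ωt); at ωt = 2.10706 rad this factor is -0.5109.
I_d = C dV/dt = (3.421×10^-12)(26.0)(2.74×10^5)(-0.5109) = -1.25×10^-5 A.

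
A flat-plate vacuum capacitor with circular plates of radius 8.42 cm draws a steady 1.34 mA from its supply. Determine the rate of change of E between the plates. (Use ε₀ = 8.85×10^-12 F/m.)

6.80×10^9 V/(m·s)

By continuity, I_d in the gap equals the 1.34 mA flowing in the wire.
Then dE/dt = I_d/(ε₀A) = 6.80×10^9 V/(m·s).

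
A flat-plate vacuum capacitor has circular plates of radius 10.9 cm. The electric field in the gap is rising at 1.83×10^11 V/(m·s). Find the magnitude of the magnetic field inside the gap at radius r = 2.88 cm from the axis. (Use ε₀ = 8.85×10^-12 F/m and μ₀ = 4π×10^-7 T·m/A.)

2.93×10^-8 T

Through the whole plate area (πR² = 0.03733 m²), I_d = ε₀ πR² dE/dt = 0.06046 A.
∮B·dl = μ₀ I_d,enc with I_d,enc = I_d r²/R² = 4.221×10^-3 A; so B = μ₀ I_d,enc/(2πr) = 2.93×10^-8 T.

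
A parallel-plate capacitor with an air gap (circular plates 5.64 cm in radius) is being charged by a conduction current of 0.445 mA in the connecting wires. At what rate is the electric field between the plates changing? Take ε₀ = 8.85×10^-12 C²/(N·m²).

Charge continuity gives I_d = I = 4.45×10^-4 A between the plates.
Inverting I_d = ε₀ A dE/dt gives dE/dt = 4.45×10^-4 / (8.85×10^-12 · 9.993×10^-3) = 5.03×10^9 V/(m·s).

5.03×10^9 V/(m·s)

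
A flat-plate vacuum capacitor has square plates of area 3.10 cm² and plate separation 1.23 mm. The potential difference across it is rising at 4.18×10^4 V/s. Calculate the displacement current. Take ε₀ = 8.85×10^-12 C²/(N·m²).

9.32×10^-8 A

C = ε₀A/d = (8.85×10^-12)(3.10×10^-4)/(1.23×10^-3) = 2.230×10^-12 F.
I_d = C dV/dt = (2.230×10^-12)(4.18×10^4) = 9.32×10^-8 A.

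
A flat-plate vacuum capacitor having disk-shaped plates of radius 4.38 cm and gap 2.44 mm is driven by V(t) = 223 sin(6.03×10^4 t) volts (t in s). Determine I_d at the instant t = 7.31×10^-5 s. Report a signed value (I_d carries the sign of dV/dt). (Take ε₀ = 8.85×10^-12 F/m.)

C = ε₀A/d = (8.85×10^-12)(6.027×10^-3)/(2.44×10^-3) = 2.186×10^-11 F. dV/dt = V₀ω·cos(ωt); at ωt = 4.40793 rad this factor is -0.2998.
I_d = C dV/dt = (2.186×10^-11)(223)(6.03×10^4)(-0.2998) = -8.81×10^-5 A.

-8.81×10^-5 A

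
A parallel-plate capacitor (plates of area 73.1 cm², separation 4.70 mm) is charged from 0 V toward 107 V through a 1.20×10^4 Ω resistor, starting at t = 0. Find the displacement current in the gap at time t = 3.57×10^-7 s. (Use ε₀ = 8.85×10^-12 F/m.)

1.03×10^-3 A

C = ε₀A/d = (8.85×10^-12)(7.31×10^-3)/(4.70×10^-3) = 1.376×10^-11 F, so τ = RC = 1.651×10^-7 s.
The conduction current is I(t) = (V₀/R) e^(−t/τ), and the displacement current between the plates equals it.
t/τ = 2.162; I_d = (107/1.20×10^4) · e^(−2.162) = (8.917×10^-3)(0.1151) = 1.03×10^-3 A.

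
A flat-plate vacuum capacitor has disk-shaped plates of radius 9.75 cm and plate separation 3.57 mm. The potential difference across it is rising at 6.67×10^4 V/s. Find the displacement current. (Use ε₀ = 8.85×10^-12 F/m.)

The field between the plates is E = V/d, so dE/dt = (6.67×10^4)/(3.57×10^-3 m) = 1.868×10^7 V/(m·s).
I_d = ε₀ A (dE/dt) = (8.85×10^-12)(0.02986)(1.868×10^7) = 4.94×10^-6 A.

4.94×10^-6 A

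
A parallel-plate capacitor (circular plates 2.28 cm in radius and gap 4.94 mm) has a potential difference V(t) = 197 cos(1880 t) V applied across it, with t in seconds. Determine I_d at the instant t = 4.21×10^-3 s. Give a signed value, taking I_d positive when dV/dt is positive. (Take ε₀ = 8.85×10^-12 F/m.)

dV/dt = (197)(1880)·−sin(7.9148) = -3.697×10^5 V/s.
I_d = C dV/dt with C = ε₀A/d = (8.85×10^-12)(1.633×10^-3)/(4.94×10^-3) = 2.926×10^-12 F, so I_d = (2.926×10^-12)(-3.697×10^5) = -1.08×10^-6 A.

-1.08×10^-6 A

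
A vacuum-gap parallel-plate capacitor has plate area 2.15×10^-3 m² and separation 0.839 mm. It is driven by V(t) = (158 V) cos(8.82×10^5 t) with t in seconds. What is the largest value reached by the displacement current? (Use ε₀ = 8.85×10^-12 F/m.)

C = ε₀A/d = (8.85×10^-12)(2.15×10^-3)/(8.39×10^-4) = 2.268×10^-11 F; ω = 8.82×10^5 rad/s.
I_d = C dV/dt, so |I_d|_max = C V₀ ω = (2.268×10^-11)(158)(8.82×10^5) = 3.16×10^-3 A.

3.16×10^-3 A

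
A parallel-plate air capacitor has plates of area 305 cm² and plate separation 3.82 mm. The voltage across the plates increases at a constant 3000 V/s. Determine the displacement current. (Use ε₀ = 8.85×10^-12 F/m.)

2.12×10^-7 A

C = ε₀A/d = (8.85×10^-12)(0.0305)/(3.82×10^-3) = 7.066×10^-11 F.
I_d = C dV/dt = (7.066×10^-11)(3000) = 2.12×10^-7 A.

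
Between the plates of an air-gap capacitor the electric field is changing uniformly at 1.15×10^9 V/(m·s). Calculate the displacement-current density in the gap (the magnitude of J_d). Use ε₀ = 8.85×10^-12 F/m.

The displacement-current density is ε₀ ∂E/∂t = (8.85×10^-12)(1.15×10^9) = 0.0102 A/m².

0.0102 A/m²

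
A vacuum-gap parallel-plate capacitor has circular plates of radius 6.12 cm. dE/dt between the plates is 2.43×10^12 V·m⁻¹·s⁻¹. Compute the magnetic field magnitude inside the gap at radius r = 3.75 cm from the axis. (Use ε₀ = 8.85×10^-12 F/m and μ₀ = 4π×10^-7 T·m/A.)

Through the whole plate area (πR² = 0.01177 m²), I_d = ε₀ πR² dE/dt = 0.2531 A.
∮B·dl = μ₀ I_d,enc with I_d,enc = I_d r²/R² = 0.09503 A; so B = μ₀ I_d,enc/(2πr) = 5.07×10^-7 T.

5.07×10^-7 T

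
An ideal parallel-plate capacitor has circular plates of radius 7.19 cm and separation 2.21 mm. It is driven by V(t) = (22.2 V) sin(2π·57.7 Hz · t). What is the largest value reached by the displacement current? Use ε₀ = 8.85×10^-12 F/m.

5.23×10^-7 A

(dE/dt)_max = V₀ω/d = 3.641×10^6 V/(m·s); ω = 2πf = 362.5 rad/s.
I_d,max = ε₀ A (dE/dt)_max = (8.85×10^-12)(0.01624)(3.641×10^6) = 5.23×10^-7 A.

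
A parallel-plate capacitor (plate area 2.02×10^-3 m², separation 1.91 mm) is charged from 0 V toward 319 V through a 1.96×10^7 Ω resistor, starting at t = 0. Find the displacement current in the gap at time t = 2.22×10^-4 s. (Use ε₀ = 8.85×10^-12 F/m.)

4.85×10^-6 A

C = ε₀A/d = (8.85×10^-12)(2.02×10^-3)/(1.91×10^-3) = 9.360×10^-12 F and τ = RC = 1.835×10^-4 s. I_d in the gap equals the RC charging current.
I_d(t) = (V₀/R) e^(−t/τ) = 1.628×10^-5 · e^(−1.210) = 4.85×10^-6 A.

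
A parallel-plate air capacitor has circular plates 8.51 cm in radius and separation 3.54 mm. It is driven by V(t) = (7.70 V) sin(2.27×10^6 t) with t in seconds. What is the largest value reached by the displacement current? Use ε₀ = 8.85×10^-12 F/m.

The displacement current equals the conduction current C dV/dt, which peaks at C V₀ ω.
With C = ε₀A/d = (8.85×10^-12)(0.02275)/(3.54×10^-3) = 5.687×10^-11 F and ω = 2.27×10^6 rad/s, I_d,max = (5.687×10^-11)(7.70)(2.27×10^6) = 9.94×10^-4 A.

9.94×10^-4 A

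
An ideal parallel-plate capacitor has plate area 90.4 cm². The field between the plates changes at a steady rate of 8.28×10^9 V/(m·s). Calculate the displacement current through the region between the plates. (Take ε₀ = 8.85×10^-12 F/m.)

6.62×10^-4 A

I_d = ε₀ A (dE/dt) = (8.85×10^-12)(9.04×10^-3 m²)(8.28×10^9) = 6.62×10^-4 A.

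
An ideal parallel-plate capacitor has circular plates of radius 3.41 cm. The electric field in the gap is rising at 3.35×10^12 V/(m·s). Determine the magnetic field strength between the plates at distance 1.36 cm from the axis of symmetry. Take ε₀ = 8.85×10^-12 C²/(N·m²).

2.53×10^-7 T

Total displacement current: I_d = ε₀(πR²)(dE/dt) = (8.85×10^-12)(3.653×10^-3)(3.35×10^12) = 0.1083 A.
An Ampèrian loop of radius r encloses a fraction (r/R)² of I_d. Then B·2πr = μ₀ I_d (r/R)², giving B = μ₀ I_d r/(2πR²) = 2.53×10^-7 T.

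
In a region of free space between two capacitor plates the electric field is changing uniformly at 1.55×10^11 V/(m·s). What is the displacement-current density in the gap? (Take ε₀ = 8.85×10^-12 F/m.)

The displacement-current density is ε₀ ∂E/∂t = (8.85×10^-12)(1.55×10^11) = 1.37 A/m².

1.37 A/m²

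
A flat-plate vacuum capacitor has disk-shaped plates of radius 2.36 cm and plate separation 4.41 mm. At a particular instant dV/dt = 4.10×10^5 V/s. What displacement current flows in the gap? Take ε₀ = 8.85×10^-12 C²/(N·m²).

C = ε₀A/d = (8.85×10^-12)(1.750×10^-3)/(4.41×10^-3) = 3.512×10^-12 F.
I_d = C dV/dt = (3.512×10^-12)(4.10×10^5) = 1.44×10^-6 A.

1.44×10^-6 A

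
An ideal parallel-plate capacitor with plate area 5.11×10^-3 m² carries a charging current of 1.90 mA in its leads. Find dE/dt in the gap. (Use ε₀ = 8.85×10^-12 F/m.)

The displacement current between the plates equals the conduction current, I_d = 1.90 mA.
Then dE/dt = I_d/(ε₀A) = 4.20×10^10 V/(m·s).

4.20×10^10 V/(m·s)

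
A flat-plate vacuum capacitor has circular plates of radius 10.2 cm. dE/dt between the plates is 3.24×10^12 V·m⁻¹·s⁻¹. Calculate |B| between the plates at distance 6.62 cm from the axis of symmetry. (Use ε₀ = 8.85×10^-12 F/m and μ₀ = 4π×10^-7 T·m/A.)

1.19×10^-6 T

Through the whole plate area (πR² = 0.03269 m²), I_d = ε₀ πR² dE/dt = 0.9374 A.
An Ampèrian loop of radius r encloses a fraction (r/R)² of I_d. Then B·2πr = μ₀ I_d (r/R)², giving B = μ₀ I_d r/(2πR²) = 1.19×10^-6 T.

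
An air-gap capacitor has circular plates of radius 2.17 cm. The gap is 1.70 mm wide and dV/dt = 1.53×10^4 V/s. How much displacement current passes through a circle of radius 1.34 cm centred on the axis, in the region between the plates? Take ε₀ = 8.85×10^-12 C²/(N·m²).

4.49×10^-8 A

dE/dt = (dV/dt)/d = 9.000×10^6 V/(m·s); I_d = ε₀(πR²)(dE/dt) = (8.85×10^-12)(1.479×10^-3)(9.000×10^6) = 1.178×10^-7 A.
Through an area πr² the displacement current is I_d·(πr²/πR²) = I_d (r/R)² = 4.49×10^-8 A.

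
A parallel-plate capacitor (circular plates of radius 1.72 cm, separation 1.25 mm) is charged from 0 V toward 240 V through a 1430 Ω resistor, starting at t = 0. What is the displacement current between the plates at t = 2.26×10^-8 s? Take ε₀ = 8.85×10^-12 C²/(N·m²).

C = ε₀A/d = (8.85×10^-12)(9.294×10^-4)/(1.25×10^-3) = 6.580×10^-12 F and τ = RC = 9.409×10^-9 s. I_d in the gap equals the RC charging current.
I_d(t) = (V₀/R) e^(−t/τ) = 0.1678 · e^(−2.402) = 0.0152 A.

0.0152 A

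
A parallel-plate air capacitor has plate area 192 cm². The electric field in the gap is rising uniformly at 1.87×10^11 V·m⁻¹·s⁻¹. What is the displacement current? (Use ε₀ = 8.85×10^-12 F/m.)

0.0318 A

With a uniform field, Φ_E = EA, so I_d = ε₀ A dE/dt = 0.0318 A.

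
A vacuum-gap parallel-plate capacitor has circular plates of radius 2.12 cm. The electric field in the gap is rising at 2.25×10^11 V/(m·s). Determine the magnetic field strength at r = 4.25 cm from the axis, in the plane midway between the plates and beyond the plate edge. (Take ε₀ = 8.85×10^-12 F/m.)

1.32×10^-8 T

I_d = ε₀ dΦ_E/dt = ε₀ πR² (dE/dt) = (8.85×10^-12)(1.412×10^-3)(2.25×10^11) = 2.812×10^-3 A through the full plate area.
For r ≥ R the full I_d is enclosed: B = μ₀ I_d/(2πr) = (4π×10^-7)(2.812×10^-3)/(2π·0.0425) = 1.32×10^-8 T.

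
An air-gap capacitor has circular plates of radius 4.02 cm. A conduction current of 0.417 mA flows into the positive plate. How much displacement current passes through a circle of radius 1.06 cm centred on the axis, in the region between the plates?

Between the plates the displacement current equals the wire current: I_d = 0.417 mA = 4.17×10^-4 A.
The field is uniform, so I_d,enc = I_d (r/R)² = (4.17×10^-4)(1.06/4.02)² = 2.90×10^-5 A.

2.90×10^-5 A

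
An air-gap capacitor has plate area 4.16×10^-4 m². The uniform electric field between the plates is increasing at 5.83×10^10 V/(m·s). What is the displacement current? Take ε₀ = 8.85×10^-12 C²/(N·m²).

2.15×10^-4 A

With a uniform field, Φ_E = EA, so I_d = ε₀ A dE/dt = 2.15×10^-4 A.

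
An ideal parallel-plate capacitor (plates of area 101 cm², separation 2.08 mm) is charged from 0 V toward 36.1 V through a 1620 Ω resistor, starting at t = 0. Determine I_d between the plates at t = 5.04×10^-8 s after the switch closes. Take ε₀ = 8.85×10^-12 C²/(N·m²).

C = ε₀A/d = (8.85×10^-12)(0.0101)/(2.08×10^-3) = 4.297×10^-11 F, so τ = RC = 6.961×10^-8 s.
The conduction current is I(t) = (V₀/R) e^(−t/τ), and the displacement current between the plates equals it.
t/τ = 0.7240; I_d = (36.1/1620) · e^(−0.7240) = (0.02228)(0.4848) = 0.0108 A.

0.0108 A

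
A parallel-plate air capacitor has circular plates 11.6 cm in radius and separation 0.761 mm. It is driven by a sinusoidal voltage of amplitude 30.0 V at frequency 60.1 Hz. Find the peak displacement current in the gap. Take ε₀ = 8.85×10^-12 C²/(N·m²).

5.57×10^-6 A

The displacement current equals the conduction current C dV/dt, which peaks at C V₀ ω.
With C = ε₀A/d = (8.85×10^-12)(0.04227)/(7.61×10^-4) = 4.916×10^-10 F and ω = 2πf = 377.6 rad/s, I_d,max = (4.916×10^-10)(30.0)(377.6) = 5.57×10^-6 A.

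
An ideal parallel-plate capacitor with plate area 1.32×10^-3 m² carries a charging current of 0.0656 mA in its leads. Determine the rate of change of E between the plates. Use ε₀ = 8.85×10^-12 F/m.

By continuity, I_d in the gap equals the 0.0656 mA flowing in the wire.
Inverting I_d = ε₀ A dE/dt gives dE/dt = 6.56×10^-5 / (8.85×10^-12 · 1.32×10^-3) = 5.62×10^9 V/(m·s).

5.62×10^9 V/(m·s)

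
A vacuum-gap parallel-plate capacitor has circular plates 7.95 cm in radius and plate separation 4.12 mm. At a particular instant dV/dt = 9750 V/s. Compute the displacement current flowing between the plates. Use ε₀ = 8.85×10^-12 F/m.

4.16×10^-7 A

The displacement current equals the charging current C dV/dt. With C = ε₀A/d = (8.85×10^-12)(0.01986)/(4.12×10^-3) = 4.266×10^-11 F, I_d = (4.266×10^-11)(9750) = 4.16×10^-7 A.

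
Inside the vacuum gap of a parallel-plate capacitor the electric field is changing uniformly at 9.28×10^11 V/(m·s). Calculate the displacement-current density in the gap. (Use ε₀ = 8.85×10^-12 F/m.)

J_d = ε₀ dE/dt = (8.85×10^-12)(9.28×10^11) = 8.21 A/m².

8.21 A/m²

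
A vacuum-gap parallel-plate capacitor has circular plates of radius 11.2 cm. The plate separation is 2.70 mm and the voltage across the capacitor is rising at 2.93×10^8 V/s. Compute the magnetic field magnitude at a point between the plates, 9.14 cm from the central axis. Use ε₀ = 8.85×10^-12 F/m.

5.52×10^-8 T

I_d = C dV/dt with C = ε₀πR²/d = 1.292×10^-10 F, so I_d = (1.292×10^-10)(2.93×10^8) = 0.03786 A.
∮B·dl = μ₀ I_d,enc with I_d,enc = I_d r²/R² = 0.02521 A; so B = μ₀ I_d,enc/(2πr) = 5.52×10^-8 T.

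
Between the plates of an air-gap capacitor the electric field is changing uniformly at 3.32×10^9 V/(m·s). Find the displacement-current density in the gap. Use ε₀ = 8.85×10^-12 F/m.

J_d = ε₀ dE/dt = (8.85×10^-12)(3.32×10^9) = 0.0294 A/m².

0.0294 A/m²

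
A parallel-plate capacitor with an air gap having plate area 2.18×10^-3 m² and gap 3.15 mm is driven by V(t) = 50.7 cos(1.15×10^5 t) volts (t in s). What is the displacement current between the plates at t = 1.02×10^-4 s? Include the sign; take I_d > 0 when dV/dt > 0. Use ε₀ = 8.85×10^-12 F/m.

2.65×10^-5 A

C = ε₀A/d = (8.85×10^-12)(2.18×10^-3)/(3.15×10^-3) = 6.125×10^-12 F. dV/dt = V₀ω·−sin(ωt); at ωt = 11.73 rad this factor is 0.7422.
I_d = C dV/dt = (6.125×10^-12)(50.7)(1.15×10^5)(0.7422) = 2.65×10^-5 A.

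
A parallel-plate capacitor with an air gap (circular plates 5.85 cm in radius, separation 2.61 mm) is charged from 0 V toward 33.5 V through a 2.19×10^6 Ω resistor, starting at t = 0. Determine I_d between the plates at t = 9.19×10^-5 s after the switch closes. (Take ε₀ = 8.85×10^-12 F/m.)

C = ε₀A/d = (8.85×10^-12)(0.01075)/(2.61×10^-3) = 3.645×10^-11 F and τ = RC = 7.983×10^-5 s. I_d in the gap equals the RC charging current.
I_d(t) = (V₀/R) e^(−t/τ) = 1.530×10^-5 · e^(−1.151) = 4.84×10^-6 A.

4.84×10^-6 A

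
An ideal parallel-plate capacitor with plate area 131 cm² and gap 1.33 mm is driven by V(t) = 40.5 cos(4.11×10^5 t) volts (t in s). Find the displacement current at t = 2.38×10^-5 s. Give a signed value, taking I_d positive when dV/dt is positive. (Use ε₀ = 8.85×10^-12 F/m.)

5.07×10^-4 A

C = ε₀A/d = (8.85×10^-12)(0.0131)/(1.33×10^-3) = 8.717×10^-11 F. dV/dt = V₀ω·−sin(ωt); at ωt = 9.7818 rad this factor is 0.3495.
I_d = C dV/dt = (8.717×10^-11)(40.5)(4.11×10^5)(0.3495) = 5.07×10^-4 A.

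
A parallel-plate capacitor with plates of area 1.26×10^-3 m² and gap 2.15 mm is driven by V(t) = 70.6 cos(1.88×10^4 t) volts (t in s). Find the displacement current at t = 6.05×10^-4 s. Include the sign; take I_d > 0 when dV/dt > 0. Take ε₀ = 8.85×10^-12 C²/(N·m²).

6.40×10^-6 A

dV/dt = (70.6)(1.88×10^4)·−sin(11.374) = 1.233×10^6 V/s.
I_d = C dV/dt with C = ε₀A/d = (8.85×10^-12)(1.26×10^-3)/(2.15×10^-3) = 5.187×10^-12 F, so I_d = (5.187×10^-12)(1.233×10^6) = 6.40×10^-6 A.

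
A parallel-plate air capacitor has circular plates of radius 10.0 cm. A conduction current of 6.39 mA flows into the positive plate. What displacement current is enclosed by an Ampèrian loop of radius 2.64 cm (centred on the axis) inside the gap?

4.45×10^-4 A

By continuity the displacement current in the gap matches the conduction current: I_d = 6.39×10^-3 A.
Since J_d is uniform, the enclosed fraction is (r/R)² = 0.06970, giving I_d,enc = 4.45×10^-4 A.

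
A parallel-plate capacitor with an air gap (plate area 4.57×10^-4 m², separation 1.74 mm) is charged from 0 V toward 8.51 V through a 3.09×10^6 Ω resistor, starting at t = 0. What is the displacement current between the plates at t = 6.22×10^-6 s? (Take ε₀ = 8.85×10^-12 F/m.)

With C = ε₀A/d = (8.85×10^-12)(4.57×10^-4)/(1.74×10^-3) = 2.324×10^-12 F, the time constant is τ = RC = 7.181×10^-6 s, so t/τ = 0.8662 and e^(−t/τ) = 0.4205.
I_d = I_cond = (V₀/R) e^(−t/τ) = (2.754×10^-6)(0.4205) = 1.16×10^-6 A.

1.16×10^-6 A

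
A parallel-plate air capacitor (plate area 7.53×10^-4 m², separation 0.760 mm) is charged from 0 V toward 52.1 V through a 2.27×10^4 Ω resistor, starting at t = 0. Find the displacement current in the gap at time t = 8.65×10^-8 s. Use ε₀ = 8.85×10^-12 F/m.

With C = ε₀A/d = (8.85×10^-12)(7.53×10^-4)/(7.60×10^-4) = 8.768×10^-12 F, the time constant is τ = RC = 1.990×10^-7 s, so t/τ = 0.4347 and e^(−t/τ) = 0.6475.
I_d = I_cond = (V₀/R) e^(−t/τ) = (2.295×10^-3)(0.6475) = 1.49×10^-3 A.

1.49×10^-3 A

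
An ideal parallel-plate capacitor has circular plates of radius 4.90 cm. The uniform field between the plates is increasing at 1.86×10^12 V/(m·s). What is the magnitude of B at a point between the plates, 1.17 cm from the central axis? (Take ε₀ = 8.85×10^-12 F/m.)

1.21×10^-7 T

I_d = ε₀ dΦ_E/dt = ε₀ πR² (dE/dt) = (8.85×10^-12)(7.543×10^-3)(1.86×10^12) = 0.1242 A through the full plate area.
For r < R the Ampère–Maxwell law gives B(2πr) = μ₀ I_d (r²/R²), so B = μ₀ I_d r/(2πR²) = (4π×10^-7)(0.1242)(0.0117)/(2π·0.0490²) = 1.21×10^-7 T.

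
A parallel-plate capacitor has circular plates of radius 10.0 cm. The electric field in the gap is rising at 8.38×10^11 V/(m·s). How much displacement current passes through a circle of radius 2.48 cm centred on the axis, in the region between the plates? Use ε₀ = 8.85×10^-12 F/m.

I_d = ε₀ dΦ_E/dt = ε₀ πR² (dE/dt) = (8.85×10^-12)(0.03142)(8.38×10^11) = 0.2330 A through the full plate area.
Through an area πr² the displacement current is I_d·(πr²/πR²) = I_d (r/R)² = 0.0143 A.

0.0143 A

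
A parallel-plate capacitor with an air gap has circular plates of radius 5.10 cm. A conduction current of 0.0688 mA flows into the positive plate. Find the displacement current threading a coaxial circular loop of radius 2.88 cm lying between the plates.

By continuity the displacement current in the gap matches the conduction current: I_d = 6.88×10^-5 A.
Since J_d is uniform, the enclosed fraction is (r/R)² = 0.3189, giving I_d,enc = 2.19×10^-5 A.

2.19×10^-5 A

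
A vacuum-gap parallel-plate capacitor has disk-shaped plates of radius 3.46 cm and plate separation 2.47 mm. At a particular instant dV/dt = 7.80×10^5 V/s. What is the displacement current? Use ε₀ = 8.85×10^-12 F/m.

1.05×10^-5 A

E = V/d so dE/dt = (dV/dt)/d = 3.158×10^8 V/(m·s), and I_d = ε₀ A dE/dt = (8.85×10^-12)(3.761×10^-3)(3.158×10^8) = 1.05×10^-5 A.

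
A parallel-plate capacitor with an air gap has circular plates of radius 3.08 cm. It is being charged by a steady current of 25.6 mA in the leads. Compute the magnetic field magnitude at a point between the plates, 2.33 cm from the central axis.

Between the plates the displacement current equals the wire current: I_d = 25.6 mA = 0.0256 A.
∮B·dl = μ₀ I_d,enc with I_d,enc = I_d r²/R² = 0.01465 A; so B = μ₀ I_d,enc/(2πr) = 1.26×10^-7 T.

1.26×10^-7 T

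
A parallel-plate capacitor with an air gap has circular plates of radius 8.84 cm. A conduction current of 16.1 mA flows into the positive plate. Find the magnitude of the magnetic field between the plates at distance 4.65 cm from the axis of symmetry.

Between the plates the displacement current equals the wire current: I_d = 16.1 mA = 0.0161 A.
An Ampèrian loop of radius r encloses a fraction (r/R)² of I_d. Then B·2πr = μ₀ I_d (r/R)², giving B = μ₀ I_d r/(2πR²) = 1.92×10^-8 T.

1.92×10^-8 T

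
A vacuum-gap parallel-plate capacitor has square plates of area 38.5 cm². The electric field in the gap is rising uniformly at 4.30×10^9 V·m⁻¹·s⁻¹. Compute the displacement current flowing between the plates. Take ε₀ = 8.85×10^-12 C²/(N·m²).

1.47×10^-4 A

With a uniform field, Φ_E = EA, so I_d = ε₀ A dE/dt = 1.47×10^-4 A.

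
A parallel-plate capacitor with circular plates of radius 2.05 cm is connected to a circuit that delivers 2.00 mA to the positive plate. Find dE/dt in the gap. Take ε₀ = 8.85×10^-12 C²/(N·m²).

1.71×10^11 V/(m·s)

Charge continuity gives I_d = I = 2.00×10^-3 A between the plates.
Since I_d = ε₀ A dE/dt, dE/dt = I_d/(ε₀A) = (2.00×10^-3)/((8.85×10^-12)(1.320×10^-3)) = 1.71×10^11 V/(m·s).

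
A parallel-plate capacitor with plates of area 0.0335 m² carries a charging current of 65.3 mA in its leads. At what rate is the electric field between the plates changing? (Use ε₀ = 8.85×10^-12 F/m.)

By continuity, I_d in the gap equals the 65.3 mA flowing in the wire.
Then dE/dt = I_d/(ε₀A) = 2.20×10^11 V/(m·s).

2.20×10^11 V/(m·s)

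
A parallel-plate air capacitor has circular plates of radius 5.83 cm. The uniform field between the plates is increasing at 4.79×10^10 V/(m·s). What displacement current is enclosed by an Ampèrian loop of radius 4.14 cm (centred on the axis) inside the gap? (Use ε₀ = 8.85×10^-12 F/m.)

2.28×10^-3 A

Through the whole plate area (πR² = 0.01068 m²), I_d = ε₀ πR² dE/dt = 4.527×10^-3 A.
Since J_d is uniform, the enclosed fraction is (r/R)² = 0.5043, giving I_d,enc = 2.28×10^-3 A.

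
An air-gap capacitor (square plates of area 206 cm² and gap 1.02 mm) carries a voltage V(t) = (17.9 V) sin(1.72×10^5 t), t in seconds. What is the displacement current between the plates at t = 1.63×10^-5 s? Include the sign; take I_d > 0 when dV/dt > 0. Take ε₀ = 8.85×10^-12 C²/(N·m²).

C = ε₀A/d = (8.85×10^-12)(0.0206)/(1.02×10^-3) = 1.787×10^-10 F. dV/dt = V₀ω·cos(ωt); at ωt = 2.8036 rad this factor is -0.9434.
I_d = C dV/dt = (1.787×10^-10)(17.9)(1.72×10^5)(-0.9434) = -5.19×10^-4 A.

-5.19×10^-4 A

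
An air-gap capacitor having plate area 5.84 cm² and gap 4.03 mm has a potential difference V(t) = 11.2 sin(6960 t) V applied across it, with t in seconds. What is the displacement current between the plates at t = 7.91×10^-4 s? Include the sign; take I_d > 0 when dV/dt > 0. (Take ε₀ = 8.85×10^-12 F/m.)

7.12×10^-8 A

dV/dt = (11.2)(6960)·cos(5.50536) = 5.554×10^4 V/s.
I_d = C dV/dt with C = ε₀A/d = (8.85×10^-12)(5.84×10^-4)/(4.03×10^-3) = 1.282×10^-12 F, so I_d = (1.282×10^-12)(5.554×10^4) = 7.12×10^-8 A.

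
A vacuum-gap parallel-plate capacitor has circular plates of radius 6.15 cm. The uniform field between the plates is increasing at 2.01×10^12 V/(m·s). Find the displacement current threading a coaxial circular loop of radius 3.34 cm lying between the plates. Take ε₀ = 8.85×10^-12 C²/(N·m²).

I_d = ε₀ dΦ_E/dt = ε₀ πR² (dE/dt) = (8.85×10^-12)(0.01188)(2.01×10^12) = 0.2113 A through the full plate area.
The field is uniform, so I_d,enc = I_d (r/R)² = (0.2113)(3.34/6.15)² = 0.0623 A.

0.0623 A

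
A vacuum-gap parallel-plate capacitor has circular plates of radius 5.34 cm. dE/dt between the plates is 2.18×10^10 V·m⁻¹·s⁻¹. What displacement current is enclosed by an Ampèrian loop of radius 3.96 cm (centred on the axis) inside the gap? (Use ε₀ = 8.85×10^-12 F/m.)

Total displacement current: I_d = ε₀(πR²)(dE/dt) = (8.85×10^-12)(8.958×10^-3)(2.18×10^10) = 1.728×10^-3 A.
Through an area πr² the displacement current is I_d·(πr²/πR²) = I_d (r/R)² = 9.50×10^-4 A.

9.50×10^-4 A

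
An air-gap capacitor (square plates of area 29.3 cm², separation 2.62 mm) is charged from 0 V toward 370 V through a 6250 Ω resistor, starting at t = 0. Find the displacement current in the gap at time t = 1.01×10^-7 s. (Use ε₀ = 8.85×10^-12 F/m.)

C = ε₀A/d = (8.85×10^-12)(2.93×10^-3)/(2.62×10^-3) = 9.897×10^-12 F and τ = RC = 6.186×10^-8 s. I_d in the gap equals the RC charging current.
I_d(t) = (V₀/R) e^(−t/τ) = 0.05920 · e^(−1.633) = 0.0116 A.

0.0116 A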